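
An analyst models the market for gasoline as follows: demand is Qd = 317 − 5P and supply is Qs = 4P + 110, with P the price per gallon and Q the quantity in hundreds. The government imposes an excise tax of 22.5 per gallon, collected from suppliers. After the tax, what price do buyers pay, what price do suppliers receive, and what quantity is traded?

Without the tax, 317 − 5P = 4P + 110 gives 9P = 207, so P* = 23 and Q* = 202.
With the tax collected from suppliers, supply shifts: Qs = 4(P − 22.5) + 110.
New equilibrium: buyers pay 33, suppliers receive 10.5, Q = 152. (Wedge: Pb − Ps = 22.5.)

Buyers pay 33; suppliers receive 10.5; quantity = 152.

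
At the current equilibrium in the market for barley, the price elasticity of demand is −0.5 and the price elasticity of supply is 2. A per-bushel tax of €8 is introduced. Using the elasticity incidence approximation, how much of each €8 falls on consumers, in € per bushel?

Incidence ratio: consumers' share ≈ εs / (εs + |εd|) = 2 / (2 + 0.5) = 0.8.
So consumers bear ≈ 0.8 × €8 = €6.4; producers bear €1.6.

Consumers bear ≈ €6.4 per bushel.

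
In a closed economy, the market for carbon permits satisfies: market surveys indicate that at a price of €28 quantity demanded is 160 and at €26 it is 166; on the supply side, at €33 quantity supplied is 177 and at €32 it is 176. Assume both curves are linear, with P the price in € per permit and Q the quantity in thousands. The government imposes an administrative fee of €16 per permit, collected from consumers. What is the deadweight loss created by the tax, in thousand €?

Deadweight loss = €96 thousand.

Demand slope: (166 − 160)/(26 − 28) = -3, so Qd = 244 − 3P.
Supply slope: (176 − 177)/(32 − 33) = 1, so Qs = P + 144.
Without the tax, 244 − 3P = P + 144 gives 4P = 100, so P* = €25 and Q* = 169.
With the tax collected from consumers, demand (in seller-price terms) shifts: Qd = 244 − 3(P + 16).
New equilibrium: consumers pay €29, producers receive €13, Q = 157. (Wedge: Pb − Ps = 16.)
Quantity falls by |ΔQ| = |169 − 157| = 12.
DWL = ½ · t · |ΔQ| = ½ · 16 · 12 = €96.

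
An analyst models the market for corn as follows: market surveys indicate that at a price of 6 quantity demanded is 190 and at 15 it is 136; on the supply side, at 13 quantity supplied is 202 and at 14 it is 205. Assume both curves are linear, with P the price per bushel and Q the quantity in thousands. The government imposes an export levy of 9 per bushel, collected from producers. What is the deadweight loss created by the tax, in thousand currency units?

Demand slope: (136 − 190)/(15 − 6) = -6, so Qd = 226 − 6P.
Supply slope: (205 − 202)/(14 − 13) = 3, so Qs = 3P + 163.
Without the tax, 226 − 6P = 3P + 163 gives 9P = 63, so P* = 7 and Q* = 184.
With the tax collected from producers, supply shifts: Qs = 3(P − 9) + 163.
Solving gives Q = 166 with consumers paying 10 and producers receiving 1 (the 9 wedge).
Quantity falls by |ΔQ| = |184 − 166| = 18.
DWL = ½ · t · |ΔQ| = ½ · 9 · 18 = 81.

Deadweight loss = 81 thousand.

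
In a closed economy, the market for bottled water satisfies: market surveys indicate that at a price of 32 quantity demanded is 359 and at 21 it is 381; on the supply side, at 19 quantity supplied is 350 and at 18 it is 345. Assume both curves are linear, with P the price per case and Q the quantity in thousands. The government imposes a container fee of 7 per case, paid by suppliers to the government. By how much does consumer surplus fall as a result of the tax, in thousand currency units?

Demand slope: (381 − 359)/(21 − 32) = -2, so Qd = 423 − 2P.
Supply slope: (345 − 350)/(18 − 19) = 5, so Qs = 5P + 255.
Without the tax, 423 − 2P = 5P + 255 gives 7P = 168, so P* = 24 and Q* = 375.
With the tax collected from suppliers, supply shifts: Qs = 5(P − 7) + 255.
Solving gives Q = 365 with consumers paying 29 and suppliers receiving 22 (the 7 wedge).
ΔCS is the trapezoid between Q = 365 and Q = 375 of height 5: ½ · (375 + 365) · 5 = 1850.

Consumer surplus falls by 1850 thousand.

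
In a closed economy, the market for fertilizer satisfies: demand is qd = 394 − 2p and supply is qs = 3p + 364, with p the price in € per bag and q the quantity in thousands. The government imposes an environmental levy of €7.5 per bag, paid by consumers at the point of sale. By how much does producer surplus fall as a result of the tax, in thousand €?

Producer surplus falls by €1132.5 thousand.

Without the tax, 394 − 2p = 3p + 364 gives 5p = 30, so p* = €6 and q* = 382.
With the tax collected from consumers, demand (in seller-price terms) shifts: qd = 394 − 2(p + 7.5).
New equilibrium: consumers pay €10.5, suppliers receive €3, q = 373. (Wedge: pb − ps = 7.5.)
ΔPS is the trapezoid between Q = 373 and Q = 382 of height €3: ½ · (382 + 373) · 3 = €1132.5.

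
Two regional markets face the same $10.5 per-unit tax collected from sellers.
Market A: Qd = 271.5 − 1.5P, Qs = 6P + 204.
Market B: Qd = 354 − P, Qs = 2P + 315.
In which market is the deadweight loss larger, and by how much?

Market A: pre-tax P* = $9, Q* = 258; post-tax Q = 245.4; deadweight loss = $66.15.
Market B: pre-tax P* = $13, Q* = 341; post-tax Q = 334; deadweight loss = $36.75.
Difference: $66.15 vs $36.75 → market A is larger by $29.4.

Market A, by $29.4.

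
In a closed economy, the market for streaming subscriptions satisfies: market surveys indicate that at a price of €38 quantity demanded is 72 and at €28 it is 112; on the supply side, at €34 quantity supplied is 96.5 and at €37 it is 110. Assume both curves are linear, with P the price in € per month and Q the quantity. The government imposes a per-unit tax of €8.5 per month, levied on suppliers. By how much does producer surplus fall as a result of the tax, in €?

Demand slope: (112 − 72)/(28 − 38) = -4, so Qd = 224 − 4P.
Supply slope: (110 − 96.5)/(37 − 34) = 4.5, so Qs = 4.5P − 56.5.
Before the tax: set 224 − 4P = 4.5P − 56.5 → P* = €33, Q* = 92.
With the tax collected from suppliers, supply shifts: Qs = 4.5(P − 8.5) − 56.5.
Solving gives Q = 74 with buyers paying €37.5 and suppliers receiving €29 (the €8.5 wedge).
ΔPS is the trapezoid between Q = 74 and Q = 92 of height €4: ½ · (92 + 74) · 4 = €332.

Producer surplus falls by €332.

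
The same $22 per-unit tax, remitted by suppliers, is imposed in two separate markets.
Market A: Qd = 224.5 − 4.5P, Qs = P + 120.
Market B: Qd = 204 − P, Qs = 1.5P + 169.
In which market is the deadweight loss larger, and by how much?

Market A, by $52.8.

Market A: pre-tax P* = $19, Q* = 139; post-tax Q = 121; deadweight loss = $198.
Market B: pre-tax P* = $14, Q* = 190; post-tax Q = 176.8; deadweight loss = $145.2.
Difference: $198 vs $145.2 → market A is larger by $52.8.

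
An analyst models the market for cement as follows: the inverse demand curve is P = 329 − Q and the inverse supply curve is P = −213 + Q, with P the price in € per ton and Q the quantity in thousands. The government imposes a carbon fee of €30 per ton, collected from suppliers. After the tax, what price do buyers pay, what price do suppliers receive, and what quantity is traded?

Buyers pay €73; suppliers receive €43; quantity = 256.

Inverting to Q(P) form: Qd = 329 − P; Qs = P + 213.
Without the tax, 329 − P = P + 213 gives 2P = 116, so P* = €58 and Q* = 271.
With the tax collected from suppliers, supply shifts: Qs = (P − 30) + 213.
New equilibrium: buyers pay €73, suppliers receive €43, Q = 256. (Wedge: Pb − Ps = 30.)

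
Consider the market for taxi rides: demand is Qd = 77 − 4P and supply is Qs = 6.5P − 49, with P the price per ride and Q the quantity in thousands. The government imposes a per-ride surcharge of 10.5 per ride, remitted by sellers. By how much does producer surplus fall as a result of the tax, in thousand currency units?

Before the tax: set 77 − 4P = 6.5P − 49 → P* = 12, Q* = 29.
With the tax collected from sellers, supply shifts: Qs = 6.5(P − 10.5) − 49.
Solving gives Q = 3 with consumers paying 18.5 and sellers receiving 8 (the 10.5 wedge).
ΔPS is the trapezoid between Q = 3 and Q = 29 of height 4: ½ · (29 + 3) · 4 = 64.

Producer surplus falls by 64 thousand.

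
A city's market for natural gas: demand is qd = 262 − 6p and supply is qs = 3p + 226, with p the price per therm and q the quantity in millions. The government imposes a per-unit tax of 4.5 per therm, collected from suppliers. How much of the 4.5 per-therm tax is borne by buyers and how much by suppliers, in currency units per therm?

Without the tax, 262 − 6p = 3p + 226 gives 9p = 36, so p* = 4 and q* = 238.
With the tax collected from suppliers, supply shifts: qs = 3(p − 4.5) + 226.
Solving gives q = 229 with buyers paying 5.5 and suppliers receiving 1 (the 4.5 wedge).
Burden on buyers: 1.5; on suppliers: 3. (They sum to 4.5.)
The less price-elastic side of the market bears the larger share of a per-unit tax.

Buyers bear 1.5 per therm; suppliers bear 3 per therm.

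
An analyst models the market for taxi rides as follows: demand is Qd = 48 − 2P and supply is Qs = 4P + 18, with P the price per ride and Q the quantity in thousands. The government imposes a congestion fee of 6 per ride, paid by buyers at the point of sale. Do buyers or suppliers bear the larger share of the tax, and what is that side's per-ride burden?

Buyers bear the larger share: 4 per ride.

Before the tax: set 48 − 2P = 4P + 18 → P* = 5, Q* = 38.
With the tax collected from buyers, demand (in seller-price terms) shifts: Qd = 48 − 2(P + 6).
New equilibrium: buyers pay 9, suppliers receive 3, Q = 30. (Wedge: Pb − Ps = 6.)
Per-ride burden: buyers 4, suppliers 2.
Buyers take the larger share because demand is less price-elastic here (demand slope 2 vs supply slope 4).
The less price-elastic side of the market bears the larger share of a per-unit tax.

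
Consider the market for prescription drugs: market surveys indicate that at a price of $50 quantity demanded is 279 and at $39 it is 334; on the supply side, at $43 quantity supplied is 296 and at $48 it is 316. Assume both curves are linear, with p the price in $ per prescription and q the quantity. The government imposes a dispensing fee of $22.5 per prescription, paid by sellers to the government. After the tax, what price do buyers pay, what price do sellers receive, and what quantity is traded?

Buyers pay $55; sellers receive $32.5; quantity = 254.

Demand slope: (334 − 279)/(39 − 50) = -5, so qd = 529 − 5p.
Supply slope: (316 − 296)/(48 − 43) = 4, so qs = 4p + 124.
Without the tax, 529 − 5p = 4p + 124 gives 9p = 405, so p* = $45 and q* = 304.
With the tax collected from sellers, supply shifts: qs = 4(p − 22.5) + 124.
New equilibrium: buyers pay $55, sellers receive $32.5, q = 254. (Wedge: pb − ps = 22.5.)
The less price-elastic side of the market bears the larger share of a per-unit tax.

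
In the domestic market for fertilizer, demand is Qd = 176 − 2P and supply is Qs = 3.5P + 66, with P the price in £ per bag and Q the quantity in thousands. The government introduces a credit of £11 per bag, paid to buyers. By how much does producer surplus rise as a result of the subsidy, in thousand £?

Before the subsidy: set 176 − 2P = 3.5P + 66 → P* = £20, Q* = 136.
With a per-unit subsidy paid to buyers, each effectively pays P − 11, so demand becomes Qd = 176 − 2(P − 11).
Solving gives Q = 150 with buyers paying £13 and producers receiving £24 (the £11 wedge).
ΔPS is the trapezoid between Q = 150 and Q = 136 of height £4: ½ · (136 + 150) · 4 = £572.

Producer surplus rises by £572 thousand.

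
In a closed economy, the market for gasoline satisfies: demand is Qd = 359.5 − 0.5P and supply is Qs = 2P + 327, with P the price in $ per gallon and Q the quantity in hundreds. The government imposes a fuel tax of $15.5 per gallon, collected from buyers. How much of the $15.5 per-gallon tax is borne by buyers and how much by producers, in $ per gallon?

Without the tax, 359.5 − 0.5P = 2P + 327 gives 2.5P = 32.5, so P* = $13 and Q* = 353.
With the tax collected from buyers, demand (in seller-price terms) shifts: Qd = 359.5 − 0.5(P + 15.5).
New equilibrium: buyers pay $25.4, producers receive $9.9, Q = 346.8. (Wedge: Pb − Ps = 15.5.)
Burden on buyers: $12.4; on producers: $3.1. (They sum to $15.5.)
The less price-elastic side of the market bears the larger share of a per-unit tax.

Buyers bear $12.4 per gallon; producers bear $3.1 per gallon.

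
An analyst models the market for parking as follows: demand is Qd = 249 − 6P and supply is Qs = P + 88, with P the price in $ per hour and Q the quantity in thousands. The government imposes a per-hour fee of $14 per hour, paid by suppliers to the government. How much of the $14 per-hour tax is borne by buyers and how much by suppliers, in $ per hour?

Without the tax, 249 − 6P = P + 88 gives 7P = 161, so P* = $23 and Q* = 111.
With the tax collected from suppliers, supply shifts: Qs = (P − 14) + 88.
New equilibrium: buyers pay $25, suppliers receive $11, Q = 99. (Wedge: Pb − Ps = 14.)
Burden on buyers: $2; on suppliers: $12. (They sum to $14.)

Buyers bear $2 per hour; suppliers bear $12 per hour.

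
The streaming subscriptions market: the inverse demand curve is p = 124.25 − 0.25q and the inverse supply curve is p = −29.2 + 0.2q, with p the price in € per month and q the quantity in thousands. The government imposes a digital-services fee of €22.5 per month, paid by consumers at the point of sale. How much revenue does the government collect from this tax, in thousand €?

Tax revenue = €6547.5 thousand.

Rewrite in direct form: qd = 497 − 4p and qs = 5p + 146.
Before the tax: set 497 − 4p = 5p + 146 → p* = €39, q* = 341.
With the tax collected from consumers, demand (in seller-price terms) shifts: qd = 497 − 4(p + 22.5).
New equilibrium: consumers pay €51.5, sellers receive €29, q = 291. (Wedge: pb − ps = 22.5.)
Revenue = t · Q = 22.5 · 291 = €6547.5.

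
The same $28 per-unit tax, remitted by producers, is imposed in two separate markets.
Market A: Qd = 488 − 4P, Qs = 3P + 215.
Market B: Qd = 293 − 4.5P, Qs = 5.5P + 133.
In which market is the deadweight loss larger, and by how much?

Market B, by $298.2.

Market A: pre-tax P* = $39, Q* = 332; post-tax Q = 284; deadweight loss = $672.
Market B: pre-tax P* = $16, Q* = 221; post-tax Q = 151.7; deadweight loss = $970.2.
Difference: $672 vs $970.2 → market B is larger by $298.2.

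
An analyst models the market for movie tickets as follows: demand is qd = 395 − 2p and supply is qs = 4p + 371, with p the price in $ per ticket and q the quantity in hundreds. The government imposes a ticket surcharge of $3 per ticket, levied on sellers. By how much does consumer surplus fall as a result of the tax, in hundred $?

Consumer surplus falls by $770 hundred.

Before the tax: set 395 − 2p = 4p + 371 → p* = $4, q* = 387.
With the tax collected from sellers, supply shifts: qs = 4(p − 3) + 371.
Solving gives q = 383 with buyers paying $6 and sellers receiving $3 (the $3 wedge).
ΔCS is the trapezoid between Q = 383 and Q = 387 of height $2: ½ · (387 + 383) · 2 = $770.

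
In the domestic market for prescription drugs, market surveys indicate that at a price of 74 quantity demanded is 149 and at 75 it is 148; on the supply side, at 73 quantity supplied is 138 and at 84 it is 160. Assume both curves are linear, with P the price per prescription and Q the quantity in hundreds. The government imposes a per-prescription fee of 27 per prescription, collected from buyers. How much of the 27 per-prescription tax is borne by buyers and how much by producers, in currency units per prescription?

Buyers bear 18 per prescription; producers bear 9 per prescription.

Demand slope: (148 − 149)/(75 − 74) = -1, so Qd = 223 − P.
Supply slope: (160 − 138)/(84 − 73) = 2, so Qs = 2P − 8.
Without the tax, 223 − P = 2P − 8 gives 3P = 231, so P* = 77 and Q* = 146.
With the tax collected from buyers, demand (in seller-price terms) shifts: Qd = 223 − (P + 27).
Solving gives Q = 128 with buyers paying 95 and producers receiving 68 (the 27 wedge).
Burden on buyers: 18; on producers: 9. (They sum to 27.)
The less price-elastic side of the market bears the larger share of a per-unit tax.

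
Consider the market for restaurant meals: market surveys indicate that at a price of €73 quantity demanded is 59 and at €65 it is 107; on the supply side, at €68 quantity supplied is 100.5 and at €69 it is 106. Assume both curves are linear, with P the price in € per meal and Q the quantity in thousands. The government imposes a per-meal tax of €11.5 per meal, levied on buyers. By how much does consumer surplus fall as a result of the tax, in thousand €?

Consumer surplus falls by €431.75 thousand.

Demand slope: (107 − 59)/(65 − 73) = -6, so Qd = 497 − 6P.
Supply slope: (106 − 100.5)/(69 − 68) = 5.5, so Qs = 5.5P − 273.5.
Without the tax, 497 − 6P = 5.5P − 273.5 gives 11.5P = 770.5, so P* = €67 and Q* = 95.
With the tax collected from buyers, demand (in seller-price terms) shifts: Qd = 497 − 6(P + 11.5).
New equilibrium: buyers pay €72.5, sellers receive €61, Q = 62. (Wedge: Pb − Ps = 11.5.)
ΔCS is the trapezoid between Q = 62 and Q = 95 of height €5.5: ½ · (95 + 62) · 5.5 = €431.75.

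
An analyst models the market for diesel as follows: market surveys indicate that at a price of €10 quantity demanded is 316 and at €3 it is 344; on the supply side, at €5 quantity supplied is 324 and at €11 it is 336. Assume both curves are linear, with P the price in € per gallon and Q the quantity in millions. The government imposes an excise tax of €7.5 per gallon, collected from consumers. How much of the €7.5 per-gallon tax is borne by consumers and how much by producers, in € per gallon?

Demand slope: (344 − 316)/(3 − 10) = -4, so Qd = 356 − 4P.
Supply slope: (336 − 324)/(11 − 5) = 2, so Qs = 2P + 314.
Before the tax: set 356 − 4P = 2P + 314 → P* = €7, Q* = 328.
With the tax collected from consumers, demand (in seller-price terms) shifts: Qd = 356 − 4(P + 7.5).
Solving gives Q = 318 with consumers paying €9.5 and producers receiving €2 (the €7.5 wedge).
Burden on consumers: €2.5; on producers: €5. (They sum to €7.5.)

Consumers bear €2.5 per gallon; producers bear €5 per gallon.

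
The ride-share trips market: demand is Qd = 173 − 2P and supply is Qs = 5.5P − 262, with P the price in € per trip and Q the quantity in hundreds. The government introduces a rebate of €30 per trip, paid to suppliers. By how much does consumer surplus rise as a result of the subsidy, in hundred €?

Before the subsidy: set 173 − 2P = 5.5P − 262 → P* = €58, Q* = 57.
With a per-unit subsidy paid to suppliers, each receives P + 30 per unit sold, so supply becomes Qs = 5.5(P + 30) − 262.
Solving gives Q = 101 with consumers paying €36 and suppliers receiving €66 (the €30 wedge).
ΔCS is the trapezoid between Q = 101 and Q = 57 of height €22: ½ · (57 + 101) · 22 = €1738.

Consumer surplus rises by €1738 hundred.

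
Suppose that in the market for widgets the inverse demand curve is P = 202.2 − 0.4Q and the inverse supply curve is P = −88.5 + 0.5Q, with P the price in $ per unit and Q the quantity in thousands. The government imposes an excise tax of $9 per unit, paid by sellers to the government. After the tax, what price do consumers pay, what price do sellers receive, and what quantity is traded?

Consumers pay $77; sellers receive $68; quantity = 313.

Rewrite in direct form: Qd = 505.5 − 2.5P and Qs = 2P + 177.
Before the tax: set 505.5 − 2.5P = 2P + 177 → P* = $73, Q* = 323.
With the tax collected from sellers, supply shifts: Qs = 2(P − 9) + 177.
New equilibrium: consumers pay $77, sellers receive $68, Q = 313. (Wedge: Pb − Ps = 9.)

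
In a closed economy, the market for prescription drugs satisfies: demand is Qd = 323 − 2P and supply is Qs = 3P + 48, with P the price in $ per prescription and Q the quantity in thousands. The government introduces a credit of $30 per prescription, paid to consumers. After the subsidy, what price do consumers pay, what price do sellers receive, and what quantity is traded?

Consumers pay $37; sellers receive $67; quantity = 249.

Before the subsidy: set 323 − 2P = 3P + 48 → P* = $55, Q* = 213.
With a per-unit subsidy paid to consumers, each effectively pays P − 30, so demand becomes Qd = 323 − 2(P − 30).
New equilibrium: consumers pay $37, sellers receive $67, Q = 249. (Wedge: Pb − Ps = −30.)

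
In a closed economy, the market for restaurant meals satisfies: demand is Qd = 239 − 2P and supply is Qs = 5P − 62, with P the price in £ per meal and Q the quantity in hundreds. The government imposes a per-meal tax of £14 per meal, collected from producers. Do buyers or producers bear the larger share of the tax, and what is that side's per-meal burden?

Buyers bear the larger share: £10 per meal.

Before the tax: set 239 − 2P = 5P − 62 → P* = £43, Q* = 153.
With the tax collected from producers, supply shifts: Qs = 5(P − 14) − 62.
New equilibrium: buyers pay £53, producers receive £39, Q = 133. (Wedge: Pb − Ps = 14.)
Per-meal burden: buyers £10, producers £4.
Buyers take the larger share because demand is less price-elastic here (demand slope 2 vs supply slope 5).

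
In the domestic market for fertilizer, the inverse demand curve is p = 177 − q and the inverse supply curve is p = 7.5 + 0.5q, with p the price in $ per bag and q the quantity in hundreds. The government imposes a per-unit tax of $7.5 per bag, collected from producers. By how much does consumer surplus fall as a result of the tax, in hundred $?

Consumer surplus falls by $552.5 hundred.

Inverting to q(p) form: qd = 177 − p; qs = 2p − 15.
Without the tax, 177 − p = 2p − 15 gives 3p = 192, so p* = $64 and q* = 113.
With the tax collected from producers, supply shifts: qs = 2(p − 7.5) − 15.
Solving gives q = 108 with buyers paying $69 and producers receiving $61.5 (the $7.5 wedge).
ΔCS is the trapezoid between Q = 108 and Q = 113 of height $5: ½ · (113 + 108) · 5 = $552.5.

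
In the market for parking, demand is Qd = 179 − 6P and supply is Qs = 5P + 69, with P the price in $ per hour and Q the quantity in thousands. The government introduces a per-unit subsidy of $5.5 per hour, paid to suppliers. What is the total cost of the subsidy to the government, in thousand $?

Government outlay = $737 thousand.

Before the subsidy: set 179 − 6P = 5P + 69 → P* = $10, Q* = 119.
With a per-unit subsidy paid to suppliers, each receives P + 5.5 per unit sold, so supply becomes Qs = 5(P + 5.5) + 69.
Solving gives Q = 134 with consumers paying $7.5 and suppliers receiving $13 (the $5.5 wedge).
Outlay = t · Q = 5.5 · 134 = $737.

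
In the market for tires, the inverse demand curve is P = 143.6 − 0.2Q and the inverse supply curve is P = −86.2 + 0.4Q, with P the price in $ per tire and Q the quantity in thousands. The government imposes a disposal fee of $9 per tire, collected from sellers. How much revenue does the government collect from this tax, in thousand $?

Tax revenue = $3312 thousand.

Inverting to Q(P) form: Qd = 718 − 5P; Qs = 2.5P + 215.5.
Without the tax, 718 − 5P = 2.5P + 215.5 gives 7.5P = 502.5, so P* = $67 and Q* = 383.
With the tax collected from sellers, supply shifts: Qs = 2.5(P − 9) + 215.5.
Solving gives Q = 368 with consumers paying $70 and sellers receiving $61 (the $9 wedge).
Revenue = t · Q = 9 · 368 = $3312.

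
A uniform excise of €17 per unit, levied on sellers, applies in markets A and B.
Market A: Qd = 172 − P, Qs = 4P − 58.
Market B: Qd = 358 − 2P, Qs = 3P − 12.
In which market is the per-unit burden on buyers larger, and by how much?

Market A, by €3.4.

Market A: pre-tax P* = €46, Q* = 126; post-tax Q = 112.4; per-unit burden on buyers = €13.6.
Market B: pre-tax P* = €74, Q* = 210; post-tax Q = 189.6; per-unit burden on buyers = €10.2.
Difference: €13.6 vs €10.2 → market A is larger by €3.4.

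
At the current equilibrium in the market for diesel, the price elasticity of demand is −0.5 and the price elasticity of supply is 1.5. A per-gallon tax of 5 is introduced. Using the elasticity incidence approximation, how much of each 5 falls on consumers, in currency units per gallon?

Consumers bear ≈ 3.75 per gallon.

Incidence ratio: consumers' share ≈ εs / (εs + |εd|) = 1.5 / (1.5 + 0.5) = 0.75.
So consumers bear ≈ 0.75 × 5 = 3.75; sellers bear 1.25.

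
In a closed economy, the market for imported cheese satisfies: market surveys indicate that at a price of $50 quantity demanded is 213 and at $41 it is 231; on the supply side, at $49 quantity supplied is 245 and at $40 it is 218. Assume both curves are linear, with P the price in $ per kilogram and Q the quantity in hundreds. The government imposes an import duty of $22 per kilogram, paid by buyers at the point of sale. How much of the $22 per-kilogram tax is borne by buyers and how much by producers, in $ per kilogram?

Buyers bear $13.2 per kilogram; producers bear $8.8 per kilogram.

Demand slope: (231 − 213)/(41 − 50) = -2, so Qd = 313 − 2P.
Supply slope: (218 − 245)/(40 − 49) = 3, so Qs = 3P + 98.
Without the tax, 313 − 2P = 3P + 98 gives 5P = 215, so P* = $43 and Q* = 227.
With the tax collected from buyers, demand (in seller-price terms) shifts: Qd = 313 − 2(P + 22).
Solving gives Q = 200.6 with buyers paying $56.2 and producers receiving $34.2 (the $22 wedge).
Burden on buyers: $13.2; on producers: $8.8. (They sum to $22.)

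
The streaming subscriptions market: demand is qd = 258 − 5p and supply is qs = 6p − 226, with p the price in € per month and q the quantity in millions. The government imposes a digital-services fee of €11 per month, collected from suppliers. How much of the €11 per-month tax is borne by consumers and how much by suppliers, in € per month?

Consumers bear €6 per month; suppliers bear €5 per month.

Without the tax, 258 − 5p = 6p − 226 gives 11p = 484, so p* = €44 and q* = 38.
With the tax collected from suppliers, supply shifts: qs = 6(p − 11) − 226.
Solving gives q = 8 with consumers paying €50 and suppliers receiving €39 (the €11 wedge).
Burden on consumers: €6; on suppliers: €5. (They sum to €11.)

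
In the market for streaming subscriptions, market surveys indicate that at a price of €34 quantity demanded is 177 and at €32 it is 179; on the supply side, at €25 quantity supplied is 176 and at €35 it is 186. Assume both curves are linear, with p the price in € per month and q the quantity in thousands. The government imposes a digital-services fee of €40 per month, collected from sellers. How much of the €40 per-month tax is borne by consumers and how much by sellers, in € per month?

Consumers bear €20 per month; sellers bear €20 per month.

Demand slope: (179 − 177)/(32 − 34) = -1, so qd = 211 − p.
Supply slope: (186 − 176)/(35 − 25) = 1, so qs = p + 151.
Without the tax, 211 − p = p + 151 gives 2p = 60, so p* = €30 and q* = 181.
With the tax collected from sellers, supply shifts: qs = (p − 40) + 151.
Solving gives q = 161 with consumers paying €50 and sellers receiving €10 (the €40 wedge).
Burden on consumers: €20; on sellers: €20. (They sum to €40.)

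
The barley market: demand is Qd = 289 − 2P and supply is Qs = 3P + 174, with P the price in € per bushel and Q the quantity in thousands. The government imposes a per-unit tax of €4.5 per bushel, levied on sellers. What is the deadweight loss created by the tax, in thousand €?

Without the tax, 289 − 2P = 3P + 174 gives 5P = 115, so P* = €23 and Q* = 243.
With the tax collected from sellers, supply shifts: Qs = 3(P − 4.5) + 174.
New equilibrium: consumers pay €25.7, sellers receive €21.2, Q = 237.6. (Wedge: Pb − Ps = 4.5.)
Quantity falls by |ΔQ| = |243 − 237.6| = 5.4.
DWL = ½ · t · |ΔQ| = ½ · 4.5 · 5.4 = €12.15.

Deadweight loss = €12.15 thousand.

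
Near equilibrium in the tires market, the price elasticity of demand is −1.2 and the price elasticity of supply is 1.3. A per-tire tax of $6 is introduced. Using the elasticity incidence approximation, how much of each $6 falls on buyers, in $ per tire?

Incidence ratio: buyers' share ≈ εs / (εs + |εd|) = 1.3 / (1.3 + 1.2) = 0.52.
So buyers bear ≈ 0.52 × $6 = $3.12; sellers bear $2.88.

Buyers bear ≈ $3.12 per tire.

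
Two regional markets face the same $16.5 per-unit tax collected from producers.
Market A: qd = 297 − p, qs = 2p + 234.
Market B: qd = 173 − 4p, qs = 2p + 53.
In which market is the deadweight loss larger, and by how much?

Market B, by $90.75.

Market A: pre-tax p* = $21, q* = 276; post-tax q = 265; deadweight loss = $90.75.
Market B: pre-tax p* = $20, q* = 93; post-tax q = 71; deadweight loss = $181.5.
Difference: $90.75 vs $181.5 → market B is larger by $90.75.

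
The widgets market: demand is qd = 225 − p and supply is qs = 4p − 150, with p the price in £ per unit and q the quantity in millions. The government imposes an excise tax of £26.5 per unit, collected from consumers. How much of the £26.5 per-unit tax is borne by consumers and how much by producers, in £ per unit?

Without the tax, 225 − p = 4p − 150 gives 5p = 375, so p* = £75 and q* = 150.
With the tax collected from consumers, demand (in seller-price terms) shifts: qd = 225 − (p + 26.5).
Solving gives q = 128.8 with consumers paying £96.2 and producers receiving £69.7 (the £26.5 wedge).
Burden on consumers: £21.2; on producers: £5.3. (They sum to £26.5.)
The less price-elastic side of the market bears the larger share of a per-unit tax.

Consumers bear £21.2 per unit; producers bear £5.3 per unit.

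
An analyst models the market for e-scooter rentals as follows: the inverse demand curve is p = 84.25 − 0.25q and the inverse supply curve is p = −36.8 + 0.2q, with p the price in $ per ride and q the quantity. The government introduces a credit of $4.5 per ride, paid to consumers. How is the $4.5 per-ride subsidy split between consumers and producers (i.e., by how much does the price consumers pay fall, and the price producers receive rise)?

Inverting to q(p) form: qd = 337 − 4p; qs = 5p + 184.
Without the subsidy, 337 − 4p = 5p + 184 gives 9p = 153, so p* = $17 and q* = 269.
With a per-unit subsidy paid to consumers, each effectively pays p − 4.5, so demand becomes qd = 337 − 4(p − 4.5).
Solving gives q = 279 with consumers paying $14.5 and producers receiving $19 (the $4.5 wedge).
Gain to consumers: $2.5; to producers: $2. (They sum to $4.5.)

Consumers gain $2.5 per ride; producers gain $2 per ride.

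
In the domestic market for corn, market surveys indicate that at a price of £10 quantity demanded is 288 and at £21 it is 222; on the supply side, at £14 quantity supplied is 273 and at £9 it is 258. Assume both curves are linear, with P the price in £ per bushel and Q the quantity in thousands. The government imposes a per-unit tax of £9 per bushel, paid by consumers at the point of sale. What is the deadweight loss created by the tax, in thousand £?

Deadweight loss = £81 thousand.

Demand slope: (222 − 288)/(21 − 10) = -6, so Qd = 348 − 6P.
Supply slope: (258 − 273)/(9 − 14) = 3, so Qs = 3P + 231.
Before the tax: set 348 − 6P = 3P + 231 → P* = £13, Q* = 270.
With the tax collected from consumers, demand (in seller-price terms) shifts: Qd = 348 − 6(P + 9).
New equilibrium: consumers pay £16, producers receive £7, Q = 252. (Wedge: Pb − Ps = 9.)
Quantity falls by |ΔQ| = |270 − 252| = 18.
DWL = ½ · t · |ΔQ| = ½ · 9 · 18 = £81.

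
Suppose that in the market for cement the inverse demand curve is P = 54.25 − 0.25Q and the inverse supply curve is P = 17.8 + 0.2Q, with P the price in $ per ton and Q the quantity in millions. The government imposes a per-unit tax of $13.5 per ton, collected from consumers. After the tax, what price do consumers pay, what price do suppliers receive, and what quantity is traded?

Consumers pay $41.5; suppliers receive $28; quantity = 51.

Inverting to Q(P) form: Qd = 217 − 4P; Qs = 5P − 89.
Before the tax: set 217 − 4P = 5P − 89 → P* = $34, Q* = 81.
With the tax collected from consumers, demand (in seller-price terms) shifts: Qd = 217 − 4(P + 13.5).
New equilibrium: consumers pay $41.5, suppliers receive $28, Q = 51. (Wedge: Pb − Ps = 13.5.)
The less price-elastic side of the market bears the larger share of a per-unit tax.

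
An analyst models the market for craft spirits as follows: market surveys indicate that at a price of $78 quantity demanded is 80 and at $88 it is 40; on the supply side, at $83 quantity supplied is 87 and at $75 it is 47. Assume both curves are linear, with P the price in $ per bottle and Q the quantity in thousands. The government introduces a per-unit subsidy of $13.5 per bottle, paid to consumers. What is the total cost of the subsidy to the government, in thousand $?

Demand slope: (40 − 80)/(88 − 78) = -4, so Qd = 392 − 4P.
Supply slope: (47 − 87)/(75 − 83) = 5, so Qs = 5P − 328.
Before the subsidy: set 392 − 4P = 5P − 328 → P* = $80, Q* = 72.
With a per-unit subsidy paid to consumers, each effectively pays P − 13.5, so demand becomes Qd = 392 − 4(P − 13.5).
New equilibrium: consumers pay $72.5, sellers receive $86, Q = 102. (Wedge: Pb − Ps = −13.5.)
Outlay = t · Q = 13.5 · 102 = $1377.

Government outlay = $1377 thousand.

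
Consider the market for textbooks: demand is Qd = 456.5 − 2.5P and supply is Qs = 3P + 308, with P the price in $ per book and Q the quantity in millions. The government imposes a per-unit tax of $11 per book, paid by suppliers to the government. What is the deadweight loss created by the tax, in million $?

Deadweight loss = $82.5 million.

Without the tax, 456.5 − 2.5P = 3P + 308 gives 5.5P = 148.5, so P* = $27 and Q* = 389.
With the tax collected from suppliers, supply shifts: Qs = 3(P − 11) + 308.
New equilibrium: buyers pay $33, suppliers receive $22, Q = 374. (Wedge: Pb − Ps = 11.)
Quantity falls by |ΔQ| = |389 − 374| = 15.
DWL = ½ · t · |ΔQ| = ½ · 11 · 15 = $82.5.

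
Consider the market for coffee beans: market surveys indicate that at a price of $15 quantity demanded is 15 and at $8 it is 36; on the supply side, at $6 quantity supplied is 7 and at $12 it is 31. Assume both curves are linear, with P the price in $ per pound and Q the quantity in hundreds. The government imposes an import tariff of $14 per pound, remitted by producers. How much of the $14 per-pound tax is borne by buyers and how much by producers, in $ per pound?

Buyers bear $8 per pound; producers bear $6 per pound.

Demand slope: (36 − 15)/(8 − 15) = -3, so Qd = 60 − 3P.
Supply slope: (31 − 7)/(12 − 6) = 4, so Qs = 4P − 17.
Before the tax: set 60 − 3P = 4P − 17 → P* = $11, Q* = 27.
With the tax collected from producers, supply shifts: Qs = 4(P − 14) − 17.
Solving gives Q = 3 with buyers paying $19 and producers receiving $5 (the $14 wedge).
Burden on buyers: $8; on producers: $6. (They sum to $14.)
The less price-elastic side of the market bears the larger share of a per-unit tax.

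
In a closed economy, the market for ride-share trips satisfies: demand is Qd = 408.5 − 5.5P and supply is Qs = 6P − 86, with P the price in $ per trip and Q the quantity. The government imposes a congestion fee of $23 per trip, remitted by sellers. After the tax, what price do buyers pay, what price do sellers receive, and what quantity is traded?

Without the tax, 408.5 − 5.5P = 6P − 86 gives 11.5P = 494.5, so P* = $43 and Q* = 172.
With the tax collected from sellers, supply shifts: Qs = 6(P − 23) − 86.
New equilibrium: buyers pay $55, sellers receive $32, Q = 106. (Wedge: Pb − Ps = 23.)
The less price-elastic side of the market bears the larger share of a per-unit tax.

Buyers pay $55; sellers receive $32; quantity = 106.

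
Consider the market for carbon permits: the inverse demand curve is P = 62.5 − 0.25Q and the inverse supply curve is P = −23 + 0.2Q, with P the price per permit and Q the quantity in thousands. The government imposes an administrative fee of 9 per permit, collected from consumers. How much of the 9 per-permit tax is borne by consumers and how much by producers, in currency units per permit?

Rewrite in direct form: Qd = 250 − 4P and Qs = 5P + 115.
Before the tax: set 250 − 4P = 5P + 115 → P* = 15, Q* = 190.
With the tax collected from consumers, demand (in seller-price terms) shifts: Qd = 250 − 4(P + 9).
Solving gives Q = 170 with consumers paying 20 and producers receiving 11 (the 9 wedge).
Burden on consumers: 5; on producers: 4. (They sum to 9.)

Consumers bear 5 per permit; producers bear 4 per permit.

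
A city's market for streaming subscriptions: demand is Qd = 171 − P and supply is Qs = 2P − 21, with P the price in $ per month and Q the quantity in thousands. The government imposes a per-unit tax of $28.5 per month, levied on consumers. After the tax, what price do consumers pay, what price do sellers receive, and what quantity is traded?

Without the tax, 171 − P = 2P − 21 gives 3P = 192, so P* = $64 and Q* = 107.
With the tax collected from consumers, demand (in seller-price terms) shifts: Qd = 171 − (P + 28.5).
Solving gives Q = 88 with consumers paying $83 and sellers receiving $54.5 (the $28.5 wedge).

Consumers pay $83; sellers receive $54.5; quantity = 88.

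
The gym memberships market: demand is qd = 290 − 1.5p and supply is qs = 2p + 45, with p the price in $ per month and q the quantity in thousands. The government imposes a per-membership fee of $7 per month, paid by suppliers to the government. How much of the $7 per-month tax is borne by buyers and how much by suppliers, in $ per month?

Buyers bear $4 per month; suppliers bear $3 per month.

Before the tax: set 290 − 1.5p = 2p + 45 → p* = $70, q* = 185.
With the tax collected from suppliers, supply shifts: qs = 2(p − 7) + 45.
Solving gives q = 179 with buyers paying $74 and suppliers receiving $67 (the $7 wedge).
Burden on buyers: $4; on suppliers: $3. (They sum to $7.)
The less price-elastic side of the market bears the larger share of a per-unit tax.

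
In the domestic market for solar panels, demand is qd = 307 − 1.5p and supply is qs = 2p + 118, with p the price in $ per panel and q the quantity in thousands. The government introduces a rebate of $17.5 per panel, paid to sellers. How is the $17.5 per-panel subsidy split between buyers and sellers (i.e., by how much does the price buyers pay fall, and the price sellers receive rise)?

Without the subsidy, 307 − 1.5p = 2p + 118 gives 3.5p = 189, so p* = $54 and q* = 226.
With a per-unit subsidy paid to sellers, each receives p + 17.5 per unit sold, so supply becomes qs = 2(p + 17.5) + 118.
New equilibrium: buyers pay $44, sellers receive $61.5, q = 241. (Wedge: pb − ps = −17.5.)
Gain to buyers: $10; to sellers: $7.5. (They sum to $17.5.)

Buyers gain $10 per panel; sellers gain $7.5 per panel.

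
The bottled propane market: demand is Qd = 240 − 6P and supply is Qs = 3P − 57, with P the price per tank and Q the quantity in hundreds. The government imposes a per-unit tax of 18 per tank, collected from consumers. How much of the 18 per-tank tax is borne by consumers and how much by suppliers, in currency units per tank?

Consumers bear 6 per tank; suppliers bear 12 per tank.

Without the tax, 240 − 6P = 3P − 57 gives 9P = 297, so P* = 33 and Q* = 42.
With the tax collected from consumers, demand (in seller-price terms) shifts: Qd = 240 − 6(P + 18).
Solving gives Q = 6 with consumers paying 39 and suppliers receiving 21 (the 18 wedge).
Burden on consumers: 6; on suppliers: 12. (They sum to 18.)
The less price-elastic side of the market bears the larger share of a per-unit tax.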